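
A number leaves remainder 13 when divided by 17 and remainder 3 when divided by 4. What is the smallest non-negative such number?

47

Write x = 13 + 17·k. Then 17·k ≡ 3 − 13 ≡ 2 (mod 4).
Need 17⁻¹ mod 4. Extended Euclid on (4, 1):
4 = 4×1 + 0
17⁻¹ ≡ 1 (mod 4), so k ≡ 1·2 ≡ 2 (mod 4).
x = 13 + 17·2 = 47.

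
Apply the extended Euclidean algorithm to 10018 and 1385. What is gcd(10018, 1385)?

1

Repeated division:
10018 = 7×1385 + 323
1385 = 4×323 + 93
323 = 3×93 + 44
93 = 2×44 + 5
44 = 8×5 + 4
5 = 1×4 + 1
4 = 4×1 + 0
gcd(10018, 1385) = 1.
Working backward:
1 = 5 − 4
1 = −44 + 9·5
1 = 9·93 − 19·44
1 = −19·323 + 66·93
1 = 66·1385 − 283·323
1 = −283·10018 + 2047·1385
So 1 = (-283)·10018 + (2047)·1385.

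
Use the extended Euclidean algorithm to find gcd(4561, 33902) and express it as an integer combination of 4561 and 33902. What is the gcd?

Euclidean algorithm:
33902 = 7·4561 + 1975
4561 = 2·1975 + 611
1975 = 3·611 + 142
611 = 4·142 + 43
142 = 3·43 + 13
43 = 3·13 + 4
13 = 3·4 + 1
4 = 4·1 + 0
gcd(4561, 33902) = 1.
Express as a combination:
1 = 13 − 3·4
1 = −3·43 + 10·13
1 = 10·142 − 33·43
1 = −33·611 + 142·142
1 = 142·1975 − 459·611
1 = −459·4561 + 1060·1975
1 = 1060·33902 − 7879·4561
So 1 = (1060)·33902 + (-7879)·4561.

1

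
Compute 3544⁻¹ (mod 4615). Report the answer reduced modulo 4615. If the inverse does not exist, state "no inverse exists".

Apply the Euclidean algorithm to 4615 and 3544:
4615 = 1·3544 + 1071
3544 = 3·1071 + 331
1071 = 3·331 + 78
331 = 4·78 + 19
78 = 4·19 + 2
19 = 9·2 + 1
2 = 2·1 + 0
The gcd is 1. Working backward:
1 = 19 − 9·2
1 = −9·78 + 37·19
1 = 37·331 − 157·78
1 = −157·1071 + 508·331
1 = 508·3544 − 1681·1071
1 = −1681·4615 + 2189·3544
So 3544·2189 ≡ 1 (mod 4615).

2189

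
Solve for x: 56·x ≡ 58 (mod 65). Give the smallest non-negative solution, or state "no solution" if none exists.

8

First find gcd(56, 65):
65 = 1·56 + 9
56 = 6·9 + 2
9 = 4·2 + 1
2 = 2·1 + 0
gcd = 1, so a unique solution mod 65 exists.
Back-substitute for the Bézout coefficients:
1 = 9 − 4·2
1 = −4·56 + 25·9
1 = 25·65 − 29·56
So 56·(-29) ≡ 1 (mod 65), giving 56⁻¹ ≡ 36.
x ≡ 56⁻¹·58 ≡ 36·58 ≡ 8 (mod 65).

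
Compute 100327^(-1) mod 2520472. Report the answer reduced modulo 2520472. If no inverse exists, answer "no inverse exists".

2166495

Apply the Euclidean algorithm to 2520472 and 100327:
2520472 = 25·100327 + 12297
100327 = 8·12297 + 1951
12297 = 6·1951 + 591
1951 = 3·591 + 178
591 = 3·178 + 57
178 = 3·57 + 7
57 = 8·7 + 1
7 = 7·1 + 0
The gcd is 1. Working backward:
1 = 57 − 8·7
1 = −8·178 + 25·57
1 = 25·591 − 83·178
1 = −83·1951 + 274·591
1 = 274·12297 − 1727·1951
1 = −1727·100327 + 14090·12297
1 = 14090·2520472 − 353977·100327
Hence 100327⁻¹ ≡ -353977 ≡ 2166495 (mod 2520472).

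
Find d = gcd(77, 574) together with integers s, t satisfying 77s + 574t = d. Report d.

Repeated division:
574 = 7·77 + 35
77 = 2·35 + 7
35 = 5·7 + 0
gcd(77, 574) = 7.
Working backward:
7 = 77 − 2·35
7 = −2·574 + 15·77
So 7 = (-2)·574 + (15)·77.

7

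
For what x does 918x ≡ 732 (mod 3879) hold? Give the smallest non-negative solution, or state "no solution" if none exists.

no solution

gcd(918, 3879):
3879 = 4×918 + 207
918 = 4×207 + 90
207 = 2×90 + 27
90 = 3×27 + 9
27 = 3×9 + 0
gcd = 9, but 9 ∤ 732, so the congruence has no solution.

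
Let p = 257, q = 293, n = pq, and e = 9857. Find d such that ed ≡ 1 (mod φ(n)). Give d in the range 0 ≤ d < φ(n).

φ(n) = (p−1)(q−1) = 256·292 = 74752.
Need d with 9857·d ≡ 1 (mod 74752). Apply the extended Euclidean algorithm:
74752 = 7×9857 + 5753
9857 = 1×5753 + 4104
5753 = 1×4104 + 1649
4104 = 2×1649 + 806
1649 = 2×806 + 37
806 = 21×37 + 29
37 = 1×29 + 8
29 = 3×8 + 5
8 = 1×5 + 3
5 = 1×3 + 2
3 = 1×2 + 1
2 = 2×1 + 0
Back-substitute:
1 = 3 − 2
1 = −5 + 2·3
1 = 2·8 − 3·5
1 = −3·29 + 11·8
1 = 11·37 − 14·29
1 = −14·806 + 305·37
1 = 305·1649 − 624·806
1 = −624·4104 + 1553·1649
1 = 1553·5753 − 2177·4104
1 = −2177·9857 + 3730·5753
1 = 3730·74752 − 28287·9857
So 9857·(-28287) ≡ 1 (mod 74752), hence d ≡ -28287 ≡ 46465 (mod 74752).

46465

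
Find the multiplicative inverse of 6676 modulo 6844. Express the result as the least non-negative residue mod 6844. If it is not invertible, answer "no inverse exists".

no inverse exists

Compute gcd(6676, 6844):
6844 = 1*6676 + 168
6676 = 39*168 + 124
168 = 1*124 + 44
124 = 2*44 + 36
44 = 1*36 + 8
36 = 4*8 + 4
8 = 2*4 + 0
Since gcd = 4 > 1, 6676 is not a unit mod 6844.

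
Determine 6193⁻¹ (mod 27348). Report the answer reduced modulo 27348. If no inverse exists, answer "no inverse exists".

gcd(27348, 6193) by repeated division:
27348 = 4*6193 + 2576
6193 = 2*2576 + 1041
2576 = 2*1041 + 494
1041 = 2*494 + 53
494 = 9*53 + 17
53 = 3*17 + 2
17 = 8*2 + 1
2 = 2*1 + 0
gcd = 1, so the inverse exists. Back-substitute:
1 = 17 − 8·2
1 = −8·53 + 25·17
1 = 25·494 − 233·53
1 = −233·1041 + 491·494
1 = 491·2576 − 1215·1041
1 = −1215·6193 + 2921·2576
1 = 2921·27348 − 12899·6193
So 6193·(-12899) ≡ 1 (mod 27348), and -12899 ≡ 14449 (mod 27348).

14449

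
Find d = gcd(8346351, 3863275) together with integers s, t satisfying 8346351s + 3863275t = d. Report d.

Euclidean algorithm:
8346351 = 2·3863275 + 619801
3863275 = 6·619801 + 144469
619801 = 4·144469 + 41925
144469 = 3·41925 + 18694
41925 = 2·18694 + 4537
18694 = 4·4537 + 546
4537 = 8·546 + 169
546 = 3·169 + 39
169 = 4·39 + 13
39 = 3·13 + 0
gcd(8346351, 3863275) = 13.
Express as a combination:
13 = 169 − 4·39
13 = −4·546 + 13·169
13 = 13·4537 − 108·546
13 = −108·18694 + 445·4537
13 = 445·41925 − 998·18694
13 = −998·144469 + 3439·41925
13 = 3439·619801 − 14754·144469
13 = −14754·3863275 + 91963·619801
13 = 91963·8346351 − 198680·3863275
So 13 = (91963)·8346351 + (-198680)·3863275.

13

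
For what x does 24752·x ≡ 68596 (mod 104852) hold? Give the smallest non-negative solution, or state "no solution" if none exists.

16621

First find gcd(24752, 104852):
104852 = 4·24752 + 5844
24752 = 4·5844 + 1376
5844 = 4·1376 + 340
1376 = 4·340 + 16
340 = 21·16 + 4
16 = 4·4 + 0
gcd = 4 and 4 | 68596, so solutions exist. Divide through by 4: 6188x ≡ 17149 (mod 26213).
Now find 6188⁻¹ mod 26213:
26213 = 4·6188 + 1461
6188 = 4·1461 + 344
1461 = 4·344 + 85
344 = 4·85 + 4
85 = 21·4 + 1
4 = 4·1 + 0
Back-substitute:
1 = 85 − 21·4
1 = −21·344 + 85·85
1 = 85·1461 − 361·344
1 = −361·6188 + 1529·1461
1 = 1529·26213 − 6477·6188
So 6188·(-6477) ≡ 1 (mod 26213), i.e. 6188⁻¹ ≡ 19736.
Then x ≡ 19736·17149 ≡ 16621 (mod 26213); the smallest non-negative solution is x = 16621.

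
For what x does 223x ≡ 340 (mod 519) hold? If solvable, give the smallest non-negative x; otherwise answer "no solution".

First find gcd(223, 519):
519 = 2×223 + 73
223 = 3×73 + 4
73 = 18×4 + 1
4 = 4×1 + 0
gcd = 1, so a unique solution mod 519 exists.
Back-substitute for the Bézout coefficients:
1 = 73 − 18·4
1 = −18·223 + 55·73
1 = 55·519 − 128·223
So 223·(-128) ≡ 1 (mod 519), giving 223⁻¹ ≡ 391.
x ≡ 223⁻¹·340 ≡ 391·340 ≡ 76 (mod 519).

76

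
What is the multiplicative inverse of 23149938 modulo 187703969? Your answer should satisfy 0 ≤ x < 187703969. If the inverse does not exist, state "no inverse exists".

Apply the Euclidean algorithm to 187703969 and 23149938:
187703969 = 8*23149938 + 2504465
23149938 = 9*2504465 + 609753
2504465 = 4*609753 + 65453
609753 = 9*65453 + 20676
65453 = 3*20676 + 3425
20676 = 6*3425 + 126
3425 = 27*126 + 23
126 = 5*23 + 11
23 = 2*11 + 1
11 = 11*1 + 0
Since gcd(23149938, 187703969) = 1, back-substitute to write 1 as a combination:
1 = 23 − 2·11
1 = −2·126 + 11·23
1 = 11·3425 − 299·126
1 = −299·20676 + 1805·3425
1 = 1805·65453 − 5714·20676
1 = −5714·609753 + 53231·65453
1 = 53231·2504465 − 218638·609753
1 = −218638·23149938 + 2020973·2504465
1 = 2020973·187703969 − 16386422·23149938
Hence 23149938⁻¹ ≡ -16386422 ≡ 171317547 (mod 187703969).

171317547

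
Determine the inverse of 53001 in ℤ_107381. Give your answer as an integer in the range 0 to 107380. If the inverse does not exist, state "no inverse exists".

Extended Euclidean algorithm:
107381 = 2·53001 + 1379
53001 = 38·1379 + 599
1379 = 2·599 + 181
599 = 3·181 + 56
181 = 3·56 + 13
56 = 4·13 + 4
13 = 3·4 + 1
4 = 4·1 + 0
gcd = 1, so the inverse exists. Back-substitute:
1 = 13 − 3·4
1 = −3·56 + 13·13
1 = 13·181 − 42·56
1 = −42·599 + 139·181
1 = 139·1379 − 320·599
1 = −320·53001 + 12299·1379
1 = 12299·107381 − 24918·53001
So 53001·(-24918) ≡ 1 (mod 107381), and -24918 ≡ 82463 (mod 107381).

82463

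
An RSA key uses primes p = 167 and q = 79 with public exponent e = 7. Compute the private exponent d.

φ(n) = (p−1)(q−1) = 166·78 = 12948.
Need d with 7·d ≡ 1 (mod 12948). Apply the extended Euclidean algorithm:
12948 = 1849×7 + 5
7 = 1×5 + 2
5 = 2×2 + 1
2 = 2×1 + 0
Back-substitute:
1 = 5 − 2·2
1 = −2·7 + 3·5
1 = 3·12948 − 5549·7
So 7·(-5549) ≡ 1 (mod 12948), hence d ≡ -5549 ≡ 7399 (mod 12948).

7399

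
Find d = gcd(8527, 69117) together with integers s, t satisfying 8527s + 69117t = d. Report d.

1

Euclidean algorithm:
69117 = 8×8527 + 901
8527 = 9×901 + 418
901 = 2×418 + 65
418 = 6×65 + 28
65 = 2×28 + 9
28 = 3×9 + 1
9 = 9×1 + 0
gcd(8527, 69117) = 1.
Express as a combination:
1 = 28 − 3·9
1 = −3·65 + 7·28
1 = 7·418 − 45·65
1 = −45·901 + 97·418
1 = 97·8527 − 918·901
1 = −918·69117 + 7441·8527
So 1 = (-918)·69117 + (7441)·8527.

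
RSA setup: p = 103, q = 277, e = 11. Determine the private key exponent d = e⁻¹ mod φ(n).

φ(n) = (p−1)(q−1) = 102·276 = 28152.
Need d with 11·d ≡ 1 (mod 28152). Apply the extended Euclidean algorithm:
28152 = 2559*11 + 3
11 = 3*3 + 2
3 = 1*2 + 1
2 = 2*1 + 0
Back-substitute:
1 = 3 − 2
1 = −11 + 4·3
1 = 4·28152 − 10237·11
So 11·(-10237) ≡ 1 (mod 28152), hence d ≡ -10237 ≡ 17915 (mod 28152).

17915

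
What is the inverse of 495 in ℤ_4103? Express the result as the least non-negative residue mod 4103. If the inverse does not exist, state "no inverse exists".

no inverse exists

Euclidean algorithm on 4103, 495:
4103 = 8*495 + 143
495 = 3*143 + 66
143 = 2*66 + 11
66 = 6*11 + 0
gcd(495, 4103) = 11 ≠ 1, so 495 has no multiplicative inverse modulo 4103.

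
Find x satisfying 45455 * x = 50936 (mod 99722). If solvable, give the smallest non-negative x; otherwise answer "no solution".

8408

First find gcd(45455, 99722):
99722 = 2×45455 + 8812
45455 = 5×8812 + 1395
8812 = 6×1395 + 442
1395 = 3×442 + 69
442 = 6×69 + 28
69 = 2×28 + 13
28 = 2×13 + 2
13 = 6×2 + 1
2 = 2×1 + 0
gcd = 1, so a unique solution mod 99722 exists.
Back-substitute for the Bézout coefficients:
1 = 13 − 6·2
1 = −6·28 + 13·13
1 = 13·69 − 32·28
1 = −32·442 + 205·69
1 = 205·1395 − 647·442
1 = −647·8812 + 4087·1395
1 = 4087·45455 − 21082·8812
1 = −21082·99722 + 46251·45455
So 45455·(46251) ≡ 1 (mod 99722), giving 45455⁻¹ ≡ 46251.
x ≡ 45455⁻¹·50936 ≡ 46251·50936 ≡ 8408 (mod 99722).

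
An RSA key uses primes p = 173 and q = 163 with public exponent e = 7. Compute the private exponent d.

19903

φ(n) = (p−1)(q−1) = 172·162 = 27864.
Need d with 7·d ≡ 1 (mod 27864). Apply the extended Euclidean algorithm:
27864 = 3980*7 + 4
7 = 1*4 + 3
4 = 1*3 + 1
3 = 3*1 + 0
Back-substitute:
1 = 4 − 3
1 = −7 + 2·4
1 = 2·27864 − 7961·7
So 7·(-7961) ≡ 1 (mod 27864), hence d ≡ -7961 ≡ 19903 (mod 27864).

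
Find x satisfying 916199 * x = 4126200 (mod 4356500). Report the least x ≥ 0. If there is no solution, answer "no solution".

First find gcd(916199, 4356500):
4356500 = 4·916199 + 691704
916199 = 1·691704 + 224495
691704 = 3·224495 + 18219
224495 = 12·18219 + 5867
18219 = 3·5867 + 618
5867 = 9·618 + 305
618 = 2·305 + 8
305 = 38·8 + 1
8 = 8·1 + 0
gcd = 1, so a unique solution mod 4356500 exists.
Back-substitute for the Bézout coefficients:
1 = 305 − 38·8
1 = −38·618 + 77·305
1 = 77·5867 − 731·618
1 = −731·18219 + 2270·5867
1 = 2270·224495 − 27971·18219
1 = −27971·691704 + 86183·224495
1 = 86183·916199 − 114154·691704
1 = −114154·4356500 + 542799·916199
So 916199·(542799) ≡ 1 (mod 4356500), giving 916199⁻¹ ≡ 542799.
x ≡ 916199⁻¹·4126200 ≡ 542799·4126200 ≡ 3157800 (mod 4356500).

3157800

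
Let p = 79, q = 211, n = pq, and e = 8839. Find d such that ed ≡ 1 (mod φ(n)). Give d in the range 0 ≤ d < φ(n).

φ(n) = (p−1)(q−1) = 78·210 = 16380.
Need d with 8839·d ≡ 1 (mod 16380). Apply the extended Euclidean algorithm:
16380 = 1×8839 + 7541
8839 = 1×7541 + 1298
7541 = 5×1298 + 1051
1298 = 1×1051 + 247
1051 = 4×247 + 63
247 = 3×63 + 58
63 = 1×58 + 5
58 = 11×5 + 3
5 = 1×3 + 2
3 = 1×2 + 1
2 = 2×1 + 0
Back-substitute:
1 = 3 − 2
1 = −5 + 2·3
1 = 2·58 − 23·5
1 = −23·63 + 25·58
1 = 25·247 − 98·63
1 = −98·1051 + 417·247
1 = 417·1298 − 515·1051
1 = −515·7541 + 2992·1298
1 = 2992·8839 − 3507·7541
1 = −3507·16380 + 6499·8839
So 8839·6499 ≡ 1 (mod 16380), hence d = 6499.

6499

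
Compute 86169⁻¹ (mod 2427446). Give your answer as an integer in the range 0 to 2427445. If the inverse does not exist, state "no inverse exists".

773569

Extended Euclidean algorithm:
2427446 = 28·86169 + 14714
86169 = 5·14714 + 12599
14714 = 1·12599 + 2115
12599 = 5·2115 + 2024
2115 = 1·2024 + 91
2024 = 22·91 + 22
91 = 4·22 + 3
22 = 7·3 + 1
3 = 3·1 + 0
The gcd is 1. Working backward:
1 = 22 − 7·3
1 = −7·91 + 29·22
1 = 29·2024 − 645·91
1 = −645·2115 + 674·2024
1 = 674·12599 − 4015·2115
1 = −4015·14714 + 4689·12599
1 = 4689·86169 − 27460·14714
1 = −27460·2427446 + 773569·86169
So 86169·773569 ≡ 1 (mod 2427446).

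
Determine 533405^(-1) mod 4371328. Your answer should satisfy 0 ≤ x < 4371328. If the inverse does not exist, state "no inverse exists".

gcd(4371328, 533405) by repeated division:
4371328 = 8*533405 + 104088
533405 = 5*104088 + 12965
104088 = 8*12965 + 368
12965 = 35*368 + 85
368 = 4*85 + 28
85 = 3*28 + 1
28 = 28*1 + 0
The gcd is 1. Working backward:
1 = 85 − 3·28
1 = −3·368 + 13·85
1 = 13·12965 − 458·368
1 = −458·104088 + 3677·12965
1 = 3677·533405 − 18843·104088
1 = −18843·4371328 + 154421·533405
So 533405·154421 ≡ 1 (mod 4371328).

154421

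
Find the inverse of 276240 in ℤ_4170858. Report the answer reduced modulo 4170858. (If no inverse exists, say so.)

no inverse exists

Euclidean algorithm on 4170858, 276240:
4170858 = 15·276240 + 27258
276240 = 10·27258 + 3660
27258 = 7·3660 + 1638
3660 = 2·1638 + 384
1638 = 4·384 + 102
384 = 3·102 + 78
102 = 1·78 + 24
78 = 3·24 + 6
24 = 4·6 + 0
The gcd is 6, not 1, hence no inverse exists.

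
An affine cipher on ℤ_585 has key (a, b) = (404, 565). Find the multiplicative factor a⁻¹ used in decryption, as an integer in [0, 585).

Run Euclid on (585, 404):
585 = 1×404 + 181
404 = 2×181 + 42
181 = 4×42 + 13
42 = 3×13 + 3
13 = 4×3 + 1
3 = 3×1 + 0
gcd = 1, so the inverse exists. Back-substitute:
1 = 13 − 4·3
1 = −4·42 + 13·13
1 = 13·181 − 56·42
1 = −56·404 + 125·181
1 = 125·585 − 181·404
So 404·(-181) ≡ 1 (mod 585), and -181 ≡ 404 (mod 585).

404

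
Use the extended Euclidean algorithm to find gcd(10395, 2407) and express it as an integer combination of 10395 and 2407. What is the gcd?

Apply Euclid's algorithm to 10395 and 2407:
10395 = 4×2407 + 767
2407 = 3×767 + 106
767 = 7×106 + 25
106 = 4×25 + 6
25 = 4×6 + 1
6 = 6×1 + 0
gcd(10395, 2407) = 1.
Working backward:
1 = 25 − 4·6
1 = −4·106 + 17·25
1 = 17·767 − 123·106
1 = −123·2407 + 386·767
1 = 386·10395 − 1667·2407
So 1 = (386)·10395 + (-1667)·2407.

1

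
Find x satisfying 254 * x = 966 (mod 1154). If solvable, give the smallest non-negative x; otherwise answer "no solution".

First find gcd(254, 1154):
1154 = 4*254 + 138
254 = 1*138 + 116
138 = 1*116 + 22
116 = 5*22 + 6
22 = 3*6 + 4
6 = 1*4 + 2
4 = 2*2 + 0
gcd = 2 and 2 | 966, so solutions exist. Divide through by 2: 127x ≡ 483 (mod 577).
Now find 127⁻¹ mod 577:
577 = 4×127 + 69
127 = 1×69 + 58
69 = 1×58 + 11
58 = 5×11 + 3
11 = 3×3 + 2
3 = 1×2 + 1
2 = 2×1 + 0
Back-substitute:
1 = 3 − 2
1 = −11 + 4·3
1 = 4·58 − 21·11
1 = −21·69 + 25·58
1 = 25·127 − 46·69
1 = −46·577 + 209·127
So 127⁻¹ ≡ 209 (mod 577).
Then x ≡ 209·483 ≡ 549 (mod 577); the smallest non-negative solution is x = 549.

549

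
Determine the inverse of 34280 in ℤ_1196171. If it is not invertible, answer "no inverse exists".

1000380

gcd(1196171, 34280) by repeated division:
1196171 = 34·34280 + 30651
34280 = 1·30651 + 3629
30651 = 8·3629 + 1619
3629 = 2·1619 + 391
1619 = 4·391 + 55
391 = 7·55 + 6
55 = 9·6 + 1
6 = 6·1 + 0
gcd = 1, so the inverse exists. Back-substitute:
1 = 55 − 9·6
1 = −9·391 + 64·55
1 = 64·1619 − 265·391
1 = −265·3629 + 594·1619
1 = 594·30651 − 5017·3629
1 = −5017·34280 + 5611·30651
1 = 5611·1196171 − 195791·34280
Thus 34280·(-195791) ≡ 1 (mod 1196171); reducing, -195791 mod 1196171 = 1000380.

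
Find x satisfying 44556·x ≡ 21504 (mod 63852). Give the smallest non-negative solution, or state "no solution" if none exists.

3758

First find gcd(44556, 63852):
63852 = 1*44556 + 19296
44556 = 2*19296 + 5964
19296 = 3*5964 + 1404
5964 = 4*1404 + 348
1404 = 4*348 + 12
348 = 29*12 + 0
gcd = 12 and 12 | 21504, so solutions exist. Divide through by 12: 3713x ≡ 1792 (mod 5321).
Now find 3713⁻¹ mod 5321:
5321 = 1×3713 + 1608
3713 = 2×1608 + 497
1608 = 3×497 + 117
497 = 4×117 + 29
117 = 4×29 + 1
29 = 29×1 + 0
Back-substitute:
1 = 117 − 4·29
1 = −4·497 + 17·117
1 = 17·1608 − 55·497
1 = −55·3713 + 127·1608
1 = 127·5321 − 182·3713
So 3713·(-182) ≡ 1 (mod 5321), i.e. 3713⁻¹ ≡ 5139.
Then x ≡ 5139·1792 ≡ 3758 (mod 5321); the smallest non-negative solution is x = 3758.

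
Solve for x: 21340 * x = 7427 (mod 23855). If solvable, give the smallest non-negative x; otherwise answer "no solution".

gcd(21340, 23855):
23855 = 1·21340 + 2515
21340 = 8·2515 + 1220
2515 = 2·1220 + 75
1220 = 16·75 + 20
75 = 3·20 + 15
20 = 1·15 + 5
15 = 3·5 + 0
gcd = 5, but 5 ∤ 7427, so the congruence has no solution.

no solution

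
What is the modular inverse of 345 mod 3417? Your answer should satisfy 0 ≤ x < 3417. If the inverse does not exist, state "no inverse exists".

Compute gcd(345, 3417):
3417 = 9×345 + 312
345 = 1×312 + 33
312 = 9×33 + 15
33 = 2×15 + 3
15 = 5×3 + 0
The gcd is 3, not 1, hence no inverse exists.

no inverse exists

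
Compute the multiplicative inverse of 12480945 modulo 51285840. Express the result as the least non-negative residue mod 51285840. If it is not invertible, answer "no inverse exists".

Compute gcd(12480945, 51285840):
51285840 = 4·12480945 + 1362060
12480945 = 9·1362060 + 222405
1362060 = 6·222405 + 27630
222405 = 8·27630 + 1365
27630 = 20·1365 + 330
1365 = 4·330 + 45
330 = 7·45 + 15
45 = 3·15 + 0
Since gcd = 15 > 1, 12480945 is not a unit mod 51285840.

no inverse exists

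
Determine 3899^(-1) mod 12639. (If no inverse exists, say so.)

Run Euclid on (12639, 3899):
12639 = 3·3899 + 942
3899 = 4·942 + 131
942 = 7·131 + 25
131 = 5·25 + 6
25 = 4·6 + 1
6 = 6·1 + 0
Since gcd(3899, 12639) = 1, back-substitute to write 1 as a combination:
1 = 25 − 4·6
1 = −4·131 + 21·25
1 = 21·942 − 151·131
1 = −151·3899 + 625·942
1 = 625·12639 − 2026·3899
Hence 3899⁻¹ ≡ -2026 ≡ 10613 (mod 12639).

10613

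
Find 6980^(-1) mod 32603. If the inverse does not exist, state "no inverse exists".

24910

Extended Euclidean algorithm:
32603 = 4*6980 + 4683
6980 = 1*4683 + 2297
4683 = 2*2297 + 89
2297 = 25*89 + 72
89 = 1*72 + 17
72 = 4*17 + 4
17 = 4*4 + 1
4 = 4*1 + 0
gcd = 1, so the inverse exists. Back-substitute:
1 = 17 − 4·4
1 = −4·72 + 17·17
1 = 17·89 − 21·72
1 = −21·2297 + 542·89
1 = 542·4683 − 1105·2297
1 = −1105·6980 + 1647·4683
1 = 1647·32603 − 7693·6980
Thus 6980·(-7693) ≡ 1 (mod 32603); reducing, -7693 mod 32603 = 24910.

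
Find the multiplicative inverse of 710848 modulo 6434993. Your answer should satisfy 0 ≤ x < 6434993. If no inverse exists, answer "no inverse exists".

Run Euclid on (6434993, 710848):
6434993 = 9*710848 + 37361
710848 = 19*37361 + 989
37361 = 37*989 + 768
989 = 1*768 + 221
768 = 3*221 + 105
221 = 2*105 + 11
105 = 9*11 + 6
11 = 1*6 + 5
6 = 1*5 + 1
5 = 5*1 + 0
The gcd is 1. Working backward:
1 = 6 − 5
1 = −11 + 2·6
1 = 2·105 − 19·11
1 = −19·221 + 40·105
1 = 40·768 − 139·221
1 = −139·989 + 179·768
1 = 179·37361 − 6762·989
1 = −6762·710848 + 128657·37361
1 = 128657·6434993 − 1164675·710848
Hence 710848⁻¹ ≡ -1164675 ≡ 5270318 (mod 6434993).

5270318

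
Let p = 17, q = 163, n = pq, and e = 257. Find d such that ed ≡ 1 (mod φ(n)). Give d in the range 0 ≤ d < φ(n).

353

φ(n) = (p−1)(q−1) = 16·162 = 2592.
Need d with 257·d ≡ 1 (mod 2592). Apply the extended Euclidean algorithm:
2592 = 10·257 + 22
257 = 11·22 + 15
22 = 1·15 + 7
15 = 2·7 + 1
7 = 7·1 + 0
Back-substitute:
1 = 15 − 2·7
1 = −2·22 + 3·15
1 = 3·257 − 35·22
1 = −35·2592 + 353·257
So 257·353 ≡ 1 (mod 2592), hence d = 353.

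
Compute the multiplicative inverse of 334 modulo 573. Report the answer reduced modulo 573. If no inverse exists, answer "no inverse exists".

Apply the Euclidean algorithm to 573 and 334:
573 = 1·334 + 239
334 = 1·239 + 95
239 = 2·95 + 49
95 = 1·49 + 46
49 = 1·46 + 3
46 = 15·3 + 1
3 = 3·1 + 0
gcd = 1, so the inverse exists. Back-substitute:
1 = 46 − 15·3
1 = −15·49 + 16·46
1 = 16·95 − 31·49
1 = −31·239 + 78·95
1 = 78·334 − 109·239
1 = −109·573 + 187·334
So 334·187 ≡ 1 (mod 573).

187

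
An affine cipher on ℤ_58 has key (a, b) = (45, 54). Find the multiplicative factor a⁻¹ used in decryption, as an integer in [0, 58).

49

Run Euclid on (58, 45):
58 = 1×45 + 13
45 = 3×13 + 6
13 = 2×6 + 1
6 = 6×1 + 0
The gcd is 1. Working backward:
1 = 13 − 2·6
1 = −2·45 + 7·13
1 = 7·58 − 9·45
So 45·(-9) ≡ 1 (mod 58), and -9 ≡ 49 (mod 58).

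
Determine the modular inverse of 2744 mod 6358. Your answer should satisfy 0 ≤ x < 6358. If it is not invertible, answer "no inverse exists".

no inverse exists

Euclidean algorithm on 6358, 2744:
6358 = 2*2744 + 870
2744 = 3*870 + 134
870 = 6*134 + 66
134 = 2*66 + 2
66 = 33*2 + 0
The gcd is 2, not 1, hence no inverse exists.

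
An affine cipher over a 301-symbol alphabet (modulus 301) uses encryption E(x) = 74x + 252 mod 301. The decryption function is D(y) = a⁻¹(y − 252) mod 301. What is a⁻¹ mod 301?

240

Apply the Euclidean algorithm to 301 and 74:
301 = 4·74 + 5
74 = 14·5 + 4
5 = 1·4 + 1
4 = 4·1 + 0
gcd = 1, so the inverse exists. Back-substitute:
1 = 5 − 4
1 = −74 + 15·5
1 = 15·301 − 61·74
Thus 74·(-61) ≡ 1 (mod 301); reducing, -61 mod 301 = 240.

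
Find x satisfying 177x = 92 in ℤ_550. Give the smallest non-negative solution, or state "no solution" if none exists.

First find gcd(177, 550):
550 = 3·177 + 19
177 = 9·19 + 6
19 = 3·6 + 1
6 = 6·1 + 0
gcd = 1, so a unique solution mod 550 exists.
Back-substitute for the Bézout coefficients:
1 = 19 − 3·6
1 = −3·177 + 28·19
1 = 28·550 − 87·177
So 177·(-87) ≡ 1 (mod 550), giving 177⁻¹ ≡ 463.
x ≡ 177⁻¹·92 ≡ 463·92 ≡ 246 (mod 550).

246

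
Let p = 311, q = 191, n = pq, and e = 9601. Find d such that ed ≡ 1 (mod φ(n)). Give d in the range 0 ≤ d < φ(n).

26901

φ(n) = (p−1)(q−1) = 310·190 = 58900.
Need d with 9601·d ≡ 1 (mod 58900). Apply the extended Euclidean algorithm:
58900 = 6×9601 + 1294
9601 = 7×1294 + 543
1294 = 2×543 + 208
543 = 2×208 + 127
208 = 1×127 + 81
127 = 1×81 + 46
81 = 1×46 + 35
46 = 1×35 + 11
35 = 3×11 + 2
11 = 5×2 + 1
2 = 2×1 + 0
Back-substitute:
1 = 11 − 5·2
1 = −5·35 + 16·11
1 = 16·46 − 21·35
1 = −21·81 + 37·46
1 = 37·127 − 58·81
1 = −58·208 + 95·127
1 = 95·543 − 248·208
1 = −248·1294 + 591·543
1 = 591·9601 − 4385·1294
1 = −4385·58900 + 26901·9601
So 9601·26901 ≡ 1 (mod 58900), hence d = 26901.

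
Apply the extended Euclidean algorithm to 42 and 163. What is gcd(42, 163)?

1

Repeated division:
163 = 3·42 + 37
42 = 1·37 + 5
37 = 7·5 + 2
5 = 2·2 + 1
2 = 2·1 + 0
gcd(42, 163) = 1.
Working backward:
1 = 5 − 2·2
1 = −2·37 + 15·5
1 = 15·42 − 17·37
1 = −17·163 + 66·42
So 1 = (-17)·163 + (66)·42.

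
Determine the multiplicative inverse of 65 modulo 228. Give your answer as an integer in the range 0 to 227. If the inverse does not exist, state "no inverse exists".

gcd(228, 65) by repeated division:
228 = 3*65 + 33
65 = 1*33 + 32
33 = 1*32 + 1
32 = 32*1 + 0
Since gcd(65, 228) = 1, back-substitute to write 1 as a combination:
1 = 33 − 32
1 = −65 + 2·33
1 = 2·228 − 7·65
So 65·(-7) ≡ 1 (mod 228), and -7 ≡ 221 (mod 228).

221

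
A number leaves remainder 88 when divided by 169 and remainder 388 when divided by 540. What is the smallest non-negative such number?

Write x = 88 + 169·k. Then 169·k ≡ 388 − 88 ≡ 300 (mod 540).
Need 169⁻¹ mod 540. Extended Euclid on (540, 169):
540 = 3*169 + 33
169 = 5*33 + 4
33 = 8*4 + 1
4 = 4*1 + 0
Back-substitute:
1 = 33 − 8·4
1 = −8·169 + 41·33
1 = 41·540 − 131·169
169⁻¹ ≡ 409 (mod 540), so k ≡ 409·300 ≡ 120 (mod 540).
x = 88 + 169·120 = 20368.

20368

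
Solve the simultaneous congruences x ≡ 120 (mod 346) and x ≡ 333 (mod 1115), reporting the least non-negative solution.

177618

Write x = 120 + 346·k. Then 346·k ≡ 333 − 120 ≡ 213 (mod 1115).
Need 346⁻¹ mod 1115. Extended Euclid on (1115, 346):
1115 = 3*346 + 77
346 = 4*77 + 38
77 = 2*38 + 1
38 = 38*1 + 0
Back-substitute:
1 = 77 − 2·38
1 = −2·346 + 9·77
1 = 9·1115 − 29·346
346⁻¹ ≡ 1086 (mod 1115), so k ≡ 1086·213 ≡ 513 (mod 1115).
x = 120 + 346·513 = 177618.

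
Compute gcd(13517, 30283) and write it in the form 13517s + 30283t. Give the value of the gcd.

1

Repeated division:
30283 = 2*13517 + 3249
13517 = 4*3249 + 521
3249 = 6*521 + 123
521 = 4*123 + 29
123 = 4*29 + 7
29 = 4*7 + 1
7 = 7*1 + 0
gcd(13517, 30283) = 1.
Back-substituting:
1 = 29 − 4·7
1 = −4·123 + 17·29
1 = 17·521 − 72·123
1 = −72·3249 + 449·521
1 = 449·13517 − 1868·3249
1 = −1868·30283 + 4185·13517
So 1 = (-1868)·30283 + (4185)·13517.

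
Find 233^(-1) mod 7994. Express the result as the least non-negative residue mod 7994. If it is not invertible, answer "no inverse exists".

1887

Apply the Euclidean algorithm to 7994 and 233:
7994 = 34*233 + 72
233 = 3*72 + 17
72 = 4*17 + 4
17 = 4*4 + 1
4 = 4*1 + 0
Since gcd(233, 7994) = 1, back-substitute to write 1 as a combination:
1 = 17 − 4·4
1 = −4·72 + 17·17
1 = 17·233 − 55·72
1 = −55·7994 + 1887·233
So 233·1887 ≡ 1 (mod 7994).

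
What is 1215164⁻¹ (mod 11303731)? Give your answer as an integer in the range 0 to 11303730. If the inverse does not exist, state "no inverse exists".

Apply the Euclidean algorithm to 11303731 and 1215164:
11303731 = 9·1215164 + 367255
1215164 = 3·367255 + 113399
367255 = 3·113399 + 27058
113399 = 4·27058 + 5167
27058 = 5·5167 + 1223
5167 = 4·1223 + 275
1223 = 4·275 + 123
275 = 2·123 + 29
123 = 4·29 + 7
29 = 4·7 + 1
7 = 7·1 + 0
The gcd is 1. Working backward:
1 = 29 − 4·7
1 = −4·123 + 17·29
1 = 17·275 − 38·123
1 = −38·1223 + 169·275
1 = 169·5167 − 714·1223
1 = −714·27058 + 3739·5167
1 = 3739·113399 − 15670·27058
1 = −15670·367255 + 50749·113399
1 = 50749·1215164 − 167917·367255
1 = −167917·11303731 + 1562002·1215164
So 1215164·1562002 ≡ 1 (mod 11303731).

1562002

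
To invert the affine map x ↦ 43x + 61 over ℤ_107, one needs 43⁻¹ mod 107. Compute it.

5

Apply the Euclidean algorithm to 107 and 43:
107 = 2·43 + 21
43 = 2·21 + 1
21 = 21·1 + 0
gcd = 1, so the inverse exists. Back-substitute:
1 = 43 − 2·21
1 = −2·107 + 5·43
So 43·5 ≡ 1 (mod 107).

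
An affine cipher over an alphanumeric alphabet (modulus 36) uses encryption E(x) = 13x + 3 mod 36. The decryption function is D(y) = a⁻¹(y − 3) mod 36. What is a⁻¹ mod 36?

25

Extended Euclidean algorithm:
36 = 2*13 + 10
13 = 1*10 + 3
10 = 3*3 + 1
3 = 3*1 + 0
gcd = 1, so the inverse exists. Back-substitute:
1 = 10 − 3·3
1 = −3·13 + 4·10
1 = 4·36 − 11·13
So 13·(-11) ≡ 1 (mod 36), and -11 ≡ 25 (mod 36).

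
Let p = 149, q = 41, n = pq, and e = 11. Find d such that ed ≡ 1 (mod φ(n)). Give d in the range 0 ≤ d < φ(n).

2691

φ(n) = (p−1)(q−1) = 148·40 = 5920.
Need d with 11·d ≡ 1 (mod 5920). Apply the extended Euclidean algorithm:
5920 = 538*11 + 2
11 = 5*2 + 1
2 = 2*1 + 0
Back-substitute:
1 = 11 − 5·2
1 = −5·5920 + 2691·11
So 11·2691 ≡ 1 (mod 5920), hence d = 2691.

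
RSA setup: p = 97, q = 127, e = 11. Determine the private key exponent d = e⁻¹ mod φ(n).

3299

φ(n) = (p−1)(q−1) = 96·126 = 12096.
Need d with 11·d ≡ 1 (mod 12096). Apply the extended Euclidean algorithm:
12096 = 1099×11 + 7
11 = 1×7 + 4
7 = 1×4 + 3
4 = 1×3 + 1
3 = 3×1 + 0
Back-substitute:
1 = 4 − 3
1 = −7 + 2·4
1 = 2·11 − 3·7
1 = −3·12096 + 3299·11
So 11·3299 ≡ 1 (mod 12096), hence d = 3299.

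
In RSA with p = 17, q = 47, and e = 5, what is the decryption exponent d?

589

φ(n) = (p−1)(q−1) = 16·46 = 736.
Need d with 5·d ≡ 1 (mod 736). Apply the extended Euclidean algorithm:
736 = 147*5 + 1
5 = 5*1 + 0
Back-substitute:
1 = 736 − 147·5
So 5·(-147) ≡ 1 (mod 736), hence d ≡ -147 ≡ 589 (mod 736).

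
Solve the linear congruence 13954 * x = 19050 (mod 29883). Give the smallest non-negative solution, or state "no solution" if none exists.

First find gcd(13954, 29883):
29883 = 2·13954 + 1975
13954 = 7·1975 + 129
1975 = 15·129 + 40
129 = 3·40 + 9
40 = 4·9 + 4
9 = 2·4 + 1
4 = 4·1 + 0
gcd = 1, so a unique solution mod 29883 exists.
Back-substitute for the Bézout coefficients:
1 = 9 − 2·4
1 = −2·40 + 9·9
1 = 9·129 − 29·40
1 = −29·1975 + 444·129
1 = 444·13954 − 3137·1975
1 = −3137·29883 + 6718·13954
So 13954·(6718) ≡ 1 (mod 29883), giving 13954⁻¹ ≡ 6718.
x ≡ 13954⁻¹·19050 ≡ 6718·19050 ≡ 18894 (mod 29883).

18894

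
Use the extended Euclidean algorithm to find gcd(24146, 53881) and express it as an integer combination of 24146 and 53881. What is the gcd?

1

Euclidean algorithm:
53881 = 2*24146 + 5589
24146 = 4*5589 + 1790
5589 = 3*1790 + 219
1790 = 8*219 + 38
219 = 5*38 + 29
38 = 1*29 + 9
29 = 3*9 + 2
9 = 4*2 + 1
2 = 2*1 + 0
gcd(24146, 53881) = 1.
Working backward:
1 = 9 − 4·2
1 = −4·29 + 13·9
1 = 13·38 − 17·29
1 = −17·219 + 98·38
1 = 98·1790 − 801·219
1 = −801·5589 + 2501·1790
1 = 2501·24146 − 10805·5589
1 = −10805·53881 + 24111·24146
So 1 = (-10805)·53881 + (24111)·24146.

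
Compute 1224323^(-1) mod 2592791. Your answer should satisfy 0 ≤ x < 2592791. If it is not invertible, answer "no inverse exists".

2230741

gcd(2592791, 1224323) by repeated division:
2592791 = 2·1224323 + 144145
1224323 = 8·144145 + 71163
144145 = 2·71163 + 1819
71163 = 39·1819 + 222
1819 = 8·222 + 43
222 = 5·43 + 7
43 = 6·7 + 1
7 = 7·1 + 0
The gcd is 1. Working backward:
1 = 43 − 6·7
1 = −6·222 + 31·43
1 = 31·1819 − 254·222
1 = −254·71163 + 9937·1819
1 = 9937·144145 − 20128·71163
1 = −20128·1224323 + 170961·144145
1 = 170961·2592791 − 362050·1224323
Hence 1224323⁻¹ ≡ -362050 ≡ 2230741 (mod 2592791).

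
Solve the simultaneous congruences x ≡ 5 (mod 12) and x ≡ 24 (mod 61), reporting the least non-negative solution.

Write x = 5 + 12·k. Then 12·k ≡ 24 − 5 ≡ 19 (mod 61).
Need 12⁻¹ mod 61. Extended Euclid on (61, 12):
61 = 5*12 + 1
12 = 12*1 + 0
Back-substitute:
1 = 61 − 5·12
12⁻¹ ≡ 56 (mod 61), so k ≡ 56·19 ≡ 27 (mod 61).
x = 5 + 12·27 = 329.

329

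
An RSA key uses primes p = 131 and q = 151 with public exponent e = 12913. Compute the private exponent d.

φ(n) = (p−1)(q−1) = 130·150 = 19500.
Need d with 12913·d ≡ 1 (mod 19500). Apply the extended Euclidean algorithm:
19500 = 1·12913 + 6587
12913 = 1·6587 + 6326
6587 = 1·6326 + 261
6326 = 24·261 + 62
261 = 4·62 + 13
62 = 4·13 + 10
13 = 1·10 + 3
10 = 3·3 + 1
3 = 3·1 + 0
Back-substitute:
1 = 10 − 3·3
1 = −3·13 + 4·10
1 = 4·62 − 19·13
1 = −19·261 + 80·62
1 = 80·6326 − 1939·261
1 = −1939·6587 + 2019·6326
1 = 2019·12913 − 3958·6587
1 = −3958·19500 + 5977·12913
So 12913·5977 ≡ 1 (mod 19500), hence d = 5977.

5977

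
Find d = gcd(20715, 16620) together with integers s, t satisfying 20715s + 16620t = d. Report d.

Apply Euclid's algorithm to 20715 and 16620:
20715 = 1·16620 + 4095
16620 = 4·4095 + 240
4095 = 17·240 + 15
240 = 16·15 + 0
gcd(20715, 16620) = 15.
Back-substituting:
15 = 4095 − 17·240
15 = −17·16620 + 69·4095
15 = 69·20715 − 86·16620
So 15 = (69)·20715 + (-86)·16620.

15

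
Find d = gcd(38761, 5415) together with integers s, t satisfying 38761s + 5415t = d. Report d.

Repeated division:
38761 = 7×5415 + 856
5415 = 6×856 + 279
856 = 3×279 + 19
279 = 14×19 + 13
19 = 1×13 + 6
13 = 2×6 + 1
6 = 6×1 + 0
gcd(38761, 5415) = 1.
Working backward:
1 = 13 − 2·6
1 = −2·19 + 3·13
1 = 3·279 − 44·19
1 = −44·856 + 135·279
1 = 135·5415 − 854·856
1 = −854·38761 + 6113·5415
So 1 = (-854)·38761 + (6113)·5415.

1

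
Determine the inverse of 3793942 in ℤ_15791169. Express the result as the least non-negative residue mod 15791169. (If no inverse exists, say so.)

10929991

Run Euclid on (15791169, 3793942):
15791169 = 4×3793942 + 615401
3793942 = 6×615401 + 101536
615401 = 6×101536 + 6185
101536 = 16×6185 + 2576
6185 = 2×2576 + 1033
2576 = 2×1033 + 510
1033 = 2×510 + 13
510 = 39×13 + 3
13 = 4×3 + 1
3 = 3×1 + 0
The gcd is 1. Working backward:
1 = 13 − 4·3
1 = −4·510 + 157·13
1 = 157·1033 − 318·510
1 = −318·2576 + 793·1033
1 = 793·6185 − 1904·2576
1 = −1904·101536 + 31257·6185
1 = 31257·615401 − 189446·101536
1 = −189446·3793942 + 1167933·615401
1 = 1167933·15791169 − 4861178·3793942
Thus 3793942·(-4861178) ≡ 1 (mod 15791169); reducing, -4861178 mod 15791169 = 10929991.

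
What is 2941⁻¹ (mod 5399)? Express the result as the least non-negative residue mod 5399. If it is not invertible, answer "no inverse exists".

1632

Extended Euclidean algorithm:
5399 = 1·2941 + 2458
2941 = 1·2458 + 483
2458 = 5·483 + 43
483 = 11·43 + 10
43 = 4·10 + 3
10 = 3·3 + 1
3 = 3·1 + 0
gcd = 1, so the inverse exists. Back-substitute:
1 = 10 − 3·3
1 = −3·43 + 13·10
1 = 13·483 − 146·43
1 = −146·2458 + 743·483
1 = 743·2941 − 889·2458
1 = −889·5399 + 1632·2941
So 2941·1632 ≡ 1 (mod 5399).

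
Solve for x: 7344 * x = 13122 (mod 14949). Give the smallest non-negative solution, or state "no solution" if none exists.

14

First find gcd(7344, 14949):
14949 = 2*7344 + 261
7344 = 28*261 + 36
261 = 7*36 + 9
36 = 4*9 + 0
gcd = 9 and 9 | 13122, so solutions exist. Divide through by 9: 816x ≡ 1458 (mod 1661).
Now find 816⁻¹ mod 1661:
1661 = 2×816 + 29
816 = 28×29 + 4
29 = 7×4 + 1
4 = 4×1 + 0
Back-substitute:
1 = 29 − 7·4
1 = −7·816 + 197·29
1 = 197·1661 − 401·816
So 816·(-401) ≡ 1 (mod 1661), i.e. 816⁻¹ ≡ 1260.
Then x ≡ 1260·1458 ≡ 14 (mod 1661); the smallest non-negative solution is x = 14.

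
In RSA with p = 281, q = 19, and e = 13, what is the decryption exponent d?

3877

φ(n) = (p−1)(q−1) = 280·18 = 5040.
Need d with 13·d ≡ 1 (mod 5040). Apply the extended Euclidean algorithm:
5040 = 387×13 + 9
13 = 1×9 + 4
9 = 2×4 + 1
4 = 4×1 + 0
Back-substitute:
1 = 9 − 2·4
1 = −2·13 + 3·9
1 = 3·5040 − 1163·13
So 13·(-1163) ≡ 1 (mod 5040), hence d ≡ -1163 ≡ 3877 (mod 5040).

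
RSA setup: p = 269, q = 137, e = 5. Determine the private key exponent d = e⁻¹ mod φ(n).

φ(n) = (p−1)(q−1) = 268·136 = 36448.
Need d with 5·d ≡ 1 (mod 36448). Apply the extended Euclidean algorithm:
36448 = 7289×5 + 3
5 = 1×3 + 2
3 = 1×2 + 1
2 = 2×1 + 0
Back-substitute:
1 = 3 − 2
1 = −5 + 2·3
1 = 2·36448 − 14579·5
So 5·(-14579) ≡ 1 (mod 36448), hence d ≡ -14579 ≡ 21869 (mod 36448).

21869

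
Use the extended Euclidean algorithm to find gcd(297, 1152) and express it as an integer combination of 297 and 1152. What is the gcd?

Repeated division:
1152 = 3*297 + 261
297 = 1*261 + 36
261 = 7*36 + 9
36 = 4*9 + 0
gcd(297, 1152) = 9.
Express as a combination:
9 = 261 − 7·36
9 = −7·297 + 8·261
9 = 8·1152 − 31·297
So 9 = (8)·1152 + (-31)·297.

9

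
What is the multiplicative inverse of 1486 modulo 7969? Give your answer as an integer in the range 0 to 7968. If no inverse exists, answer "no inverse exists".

2129

Extended Euclidean algorithm:
7969 = 5×1486 + 539
1486 = 2×539 + 408
539 = 1×408 + 131
408 = 3×131 + 15
131 = 8×15 + 11
15 = 1×11 + 4
11 = 2×4 + 3
4 = 1×3 + 1
3 = 3×1 + 0
Since gcd(1486, 7969) = 1, back-substitute to write 1 as a combination:
1 = 4 − 3
1 = −11 + 3·4
1 = 3·15 − 4·11
1 = −4·131 + 35·15
1 = 35·408 − 109·131
1 = −109·539 + 144·408
1 = 144·1486 − 397·539
1 = −397·7969 + 2129·1486
So 1486·2129 ≡ 1 (mod 7969).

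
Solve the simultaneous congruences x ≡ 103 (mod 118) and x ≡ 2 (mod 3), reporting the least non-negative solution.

Write x = 103 + 118·k. Then 118·k ≡ 2 − 103 ≡ 1 (mod 3).
Need 118⁻¹ mod 3. Extended Euclid on (3, 1):
3 = 3×1 + 0
118⁻¹ ≡ 1 (mod 3), so k ≡ 1·1 ≡ 1 (mod 3).
x = 103 + 118·1 = 221.

221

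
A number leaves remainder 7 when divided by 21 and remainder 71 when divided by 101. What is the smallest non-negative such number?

Write x = 7 + 21·k. Then 21·k ≡ 71 − 7 ≡ 64 (mod 101).
Need 21⁻¹ mod 101. Extended Euclid on (101, 21):
101 = 4*21 + 17
21 = 1*17 + 4
17 = 4*4 + 1
4 = 4*1 + 0
Back-substitute:
1 = 17 − 4·4
1 = −4·21 + 5·17
1 = 5·101 − 24·21
21⁻¹ ≡ 77 (mod 101), so k ≡ 77·64 ≡ 80 (mod 101).
x = 7 + 21·80 = 1687.

1687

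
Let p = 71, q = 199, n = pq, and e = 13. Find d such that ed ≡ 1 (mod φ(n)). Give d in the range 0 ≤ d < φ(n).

φ(n) = (p−1)(q−1) = 70·198 = 13860.
Need d with 13·d ≡ 1 (mod 13860). Apply the extended Euclidean algorithm:
13860 = 1066*13 + 2
13 = 6*2 + 1
2 = 2*1 + 0
Back-substitute:
1 = 13 − 6·2
1 = −6·13860 + 6397·13
So 13·6397 ≡ 1 (mod 13860), hence d = 6397.

6397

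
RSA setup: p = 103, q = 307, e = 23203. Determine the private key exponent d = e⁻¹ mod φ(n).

22159

φ(n) = (p−1)(q−1) = 102·306 = 31212.
Need d with 23203·d ≡ 1 (mod 31212). Apply the extended Euclidean algorithm:
31212 = 1×23203 + 8009
23203 = 2×8009 + 7185
8009 = 1×7185 + 824
7185 = 8×824 + 593
824 = 1×593 + 231
593 = 2×231 + 131
231 = 1×131 + 100
131 = 1×100 + 31
100 = 3×31 + 7
31 = 4×7 + 3
7 = 2×3 + 1
3 = 3×1 + 0
Back-substitute:
1 = 7 − 2·3
1 = −2·31 + 9·7
1 = 9·100 − 29·31
1 = −29·131 + 38·100
1 = 38·231 − 67·131
1 = −67·593 + 172·231
1 = 172·824 − 239·593
1 = −239·7185 + 2084·824
1 = 2084·8009 − 2323·7185
1 = −2323·23203 + 6730·8009
1 = 6730·31212 − 9053·23203
So 23203·(-9053) ≡ 1 (mod 31212), hence d ≡ -9053 ≡ 22159 (mod 31212).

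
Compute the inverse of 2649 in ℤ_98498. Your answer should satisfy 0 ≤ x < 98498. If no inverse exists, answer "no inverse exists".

Extended Euclidean algorithm:
98498 = 37×2649 + 485
2649 = 5×485 + 224
485 = 2×224 + 37
224 = 6×37 + 2
37 = 18×2 + 1
2 = 2×1 + 0
The gcd is 1. Working backward:
1 = 37 − 18·2
1 = −18·224 + 109·37
1 = 109·485 − 236·224
1 = −236·2649 + 1289·485
1 = 1289·98498 − 47929·2649
So 2649·(-47929) ≡ 1 (mod 98498), and -47929 ≡ 50569 (mod 98498).

50569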